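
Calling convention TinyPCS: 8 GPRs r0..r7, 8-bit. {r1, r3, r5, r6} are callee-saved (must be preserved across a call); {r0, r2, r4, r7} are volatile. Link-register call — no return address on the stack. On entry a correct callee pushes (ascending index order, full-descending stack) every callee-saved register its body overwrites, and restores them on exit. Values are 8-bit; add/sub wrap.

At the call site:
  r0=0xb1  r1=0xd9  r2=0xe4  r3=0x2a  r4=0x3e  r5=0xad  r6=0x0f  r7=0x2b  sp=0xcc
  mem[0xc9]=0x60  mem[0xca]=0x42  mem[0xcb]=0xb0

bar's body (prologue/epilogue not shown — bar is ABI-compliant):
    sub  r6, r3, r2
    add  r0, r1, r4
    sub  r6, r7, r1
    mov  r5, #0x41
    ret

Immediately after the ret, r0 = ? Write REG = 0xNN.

REG = 0x17

prologue: push r5 -> mem[0xcb]=0xad, sp=0xcb
prologue: push r6 -> mem[0xca]=0x0f, sp=0xca
body[0] sub  r6, r3, r2 -> r6=0x46
body[1] add  r0, r1, r4 -> r0=0x17
body[2] sub  r6, r7, r1 -> r6=0x52
body[3] mov  r5, #0x41 -> r5=0x41
epilogue: pop r6=0x0f, sp=0xcb
epilogue: pop r5=0xad, sp=0xcc
r0 is caller-saved -> body value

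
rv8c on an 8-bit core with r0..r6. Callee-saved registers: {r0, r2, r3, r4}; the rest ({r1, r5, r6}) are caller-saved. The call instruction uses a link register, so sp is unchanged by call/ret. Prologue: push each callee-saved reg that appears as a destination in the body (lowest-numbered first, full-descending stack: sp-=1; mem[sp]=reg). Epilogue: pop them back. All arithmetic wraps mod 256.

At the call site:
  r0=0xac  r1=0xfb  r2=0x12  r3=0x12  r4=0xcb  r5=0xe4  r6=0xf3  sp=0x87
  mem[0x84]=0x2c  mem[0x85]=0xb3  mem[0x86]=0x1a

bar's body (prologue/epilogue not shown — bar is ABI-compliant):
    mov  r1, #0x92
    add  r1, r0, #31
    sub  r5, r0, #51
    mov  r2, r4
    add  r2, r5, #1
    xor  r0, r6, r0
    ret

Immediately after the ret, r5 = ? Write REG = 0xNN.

prologue: push r0 -> mem[0x86]=0xac, sp=0x86
prologue: push r2 -> mem[0x85]=0x12, sp=0x85
body[0] mov  r1, #0x92 -> r1=0x92
body[1] add  r1, r0, #31 -> r1=0xcb
body[2] sub  r5, r0, #51 -> r5=0x79
body[3] mov  r2, r4 -> r2=0xcb
body[4] add  r2, r5, #1 -> r2=0x7a
body[5] xor  r0, r6, r0 -> r0=0x5f
epilogue: pop r2=0x12, sp=0x86
epilogue: pop r0=0xac, sp=0x87
r5 is caller-saved -> body value

REG = 0x79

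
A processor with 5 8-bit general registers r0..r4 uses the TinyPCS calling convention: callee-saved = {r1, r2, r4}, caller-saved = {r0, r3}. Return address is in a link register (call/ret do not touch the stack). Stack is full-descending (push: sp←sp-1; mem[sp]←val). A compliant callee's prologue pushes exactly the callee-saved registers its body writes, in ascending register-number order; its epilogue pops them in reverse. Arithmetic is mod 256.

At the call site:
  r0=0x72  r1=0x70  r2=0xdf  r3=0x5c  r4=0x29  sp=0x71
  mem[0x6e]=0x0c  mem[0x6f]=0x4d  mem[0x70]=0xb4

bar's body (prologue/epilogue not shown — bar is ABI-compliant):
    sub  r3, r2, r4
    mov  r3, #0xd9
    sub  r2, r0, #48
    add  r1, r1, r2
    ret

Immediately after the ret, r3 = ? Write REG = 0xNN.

prologue: push r1 -> mem[0x70]=0x70, sp=0x70
prologue: push r2 -> mem[0x6f]=0xdf, sp=0x6f
body[0] sub  r3, r2, r4 -> r3=0xb6
body[1] mov  r3, #0xd9 -> r3=0xd9
body[2] sub  r2, r0, #48 -> r2=0x42
body[3] add  r1, r1, r2 -> r1=0xb2
epilogue: pop r2=0xdf, sp=0x70
epilogue: pop r1=0x70, sp=0x71
r3 is caller-saved -> body value

REG = 0xd9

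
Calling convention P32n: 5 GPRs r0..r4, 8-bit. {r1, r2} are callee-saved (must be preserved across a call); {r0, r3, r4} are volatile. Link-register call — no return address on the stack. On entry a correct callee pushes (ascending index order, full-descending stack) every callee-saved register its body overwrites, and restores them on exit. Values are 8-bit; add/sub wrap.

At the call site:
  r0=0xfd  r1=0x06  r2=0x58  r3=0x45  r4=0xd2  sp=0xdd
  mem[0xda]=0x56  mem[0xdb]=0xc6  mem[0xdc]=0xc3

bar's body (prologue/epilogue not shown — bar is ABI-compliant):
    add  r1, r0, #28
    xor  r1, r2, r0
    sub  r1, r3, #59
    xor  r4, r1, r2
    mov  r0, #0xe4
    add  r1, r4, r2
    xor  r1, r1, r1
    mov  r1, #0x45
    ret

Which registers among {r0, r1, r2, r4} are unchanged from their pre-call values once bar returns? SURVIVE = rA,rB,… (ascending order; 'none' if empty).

prologue: push r1 -> mem[0xdc]=0x06, sp=0xdc
body[0] add  r1, r0, #28 -> r1=0x19
body[1] xor  r1, r2, r0 -> r1=0xa5
body[2] sub  r1, r3, #59 -> r1=0x0a
body[3] xor  r4, r1, r2 -> r4=0x52
body[4] mov  r0, #0xe4 -> r0=0xe4
body[5] add  r1, r4, r2 -> r1=0xaa
body[6] xor  r1, r1, r1 -> r1=0x00
body[7] mov  r1, #0x45 -> r1=0x45
epilogue: pop r1=0x06, sp=0xdd
r0: caller-saved, written=True
r1: callee-saved, written=True
r2: callee-saved, written=False
r4: caller-saved, written=True

SURVIVE = r1,r2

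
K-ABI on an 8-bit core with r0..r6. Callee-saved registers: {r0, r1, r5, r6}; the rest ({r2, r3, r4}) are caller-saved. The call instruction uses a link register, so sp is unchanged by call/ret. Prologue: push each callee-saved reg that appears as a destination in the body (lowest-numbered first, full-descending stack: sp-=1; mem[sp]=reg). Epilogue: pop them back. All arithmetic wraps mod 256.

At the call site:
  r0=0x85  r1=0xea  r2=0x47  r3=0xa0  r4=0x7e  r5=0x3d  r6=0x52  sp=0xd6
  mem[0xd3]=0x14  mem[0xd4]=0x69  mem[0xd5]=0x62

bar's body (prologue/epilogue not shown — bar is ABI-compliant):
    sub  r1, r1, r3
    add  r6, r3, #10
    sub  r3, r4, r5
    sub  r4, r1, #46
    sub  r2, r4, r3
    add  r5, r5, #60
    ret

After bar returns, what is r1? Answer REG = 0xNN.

REG = 0xea

prologue: push r1 -> mem[0xd5]=0xea, sp=0xd5
prologue: push r5 -> mem[0xd4]=0x3d, sp=0xd4
prologue: push r6 -> mem[0xd3]=0x52, sp=0xd3
body[0] sub  r1, r1, r3 -> r1=0x4a
body[1] add  r6, r3, #10 -> r6=0xaa
body[2] sub  r3, r4, r5 -> r3=0x41
body[3] sub  r4, r1, #46 -> r4=0x1c
body[4] sub  r2, r4, r3 -> r2=0xdb
body[5] add  r5, r5, #60 -> r5=0x79
epilogue: pop r6=0x52, sp=0xd4
epilogue: pop r5=0x3d, sp=0xd5
epilogue: pop r1=0xea, sp=0xd6
r1 is callee-saved -> restored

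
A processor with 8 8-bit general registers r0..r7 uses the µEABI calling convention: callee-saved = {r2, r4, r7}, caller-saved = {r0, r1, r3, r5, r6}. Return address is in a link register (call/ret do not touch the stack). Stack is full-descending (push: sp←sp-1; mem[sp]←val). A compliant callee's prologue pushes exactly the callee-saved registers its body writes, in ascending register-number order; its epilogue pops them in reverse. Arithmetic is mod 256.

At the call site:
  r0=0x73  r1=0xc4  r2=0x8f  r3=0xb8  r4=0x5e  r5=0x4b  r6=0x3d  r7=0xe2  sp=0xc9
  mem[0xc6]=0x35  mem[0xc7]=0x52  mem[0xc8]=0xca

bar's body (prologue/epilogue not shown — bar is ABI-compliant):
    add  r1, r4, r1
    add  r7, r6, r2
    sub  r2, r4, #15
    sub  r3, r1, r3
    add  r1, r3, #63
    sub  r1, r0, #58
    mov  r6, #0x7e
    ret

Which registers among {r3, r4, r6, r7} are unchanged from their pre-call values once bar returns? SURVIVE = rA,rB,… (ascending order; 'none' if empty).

SURVIVE = r4,r7

prologue: push r2 → mem[0xc8]=0x8f, sp=0xc8
prologue: push r7 → mem[0xc7]=0xe2, sp=0xc7
body[0] add  r1, r4, r1 → r1=0x22
body[1] add  r7, r6, r2 → r7=0xcc
body[2] sub  r2, r4, #15 → r2=0x4f
body[3] sub  r3, r1, r3 → r3=0x6a
body[4] add  r1, r3, #63 → r1=0xa9
body[5] sub  r1, r0, #58 → r1=0x39
body[6] mov  r6, #0x7e → r6=0x7e
epilogue: pop r7=0xe2, sp=0xc8
epilogue: pop r2=0x8f, sp=0xc9
r3: caller-saved, written=True
r4: callee-saved, written=False
r6: caller-saved, written=True
r7: callee-saved, written=True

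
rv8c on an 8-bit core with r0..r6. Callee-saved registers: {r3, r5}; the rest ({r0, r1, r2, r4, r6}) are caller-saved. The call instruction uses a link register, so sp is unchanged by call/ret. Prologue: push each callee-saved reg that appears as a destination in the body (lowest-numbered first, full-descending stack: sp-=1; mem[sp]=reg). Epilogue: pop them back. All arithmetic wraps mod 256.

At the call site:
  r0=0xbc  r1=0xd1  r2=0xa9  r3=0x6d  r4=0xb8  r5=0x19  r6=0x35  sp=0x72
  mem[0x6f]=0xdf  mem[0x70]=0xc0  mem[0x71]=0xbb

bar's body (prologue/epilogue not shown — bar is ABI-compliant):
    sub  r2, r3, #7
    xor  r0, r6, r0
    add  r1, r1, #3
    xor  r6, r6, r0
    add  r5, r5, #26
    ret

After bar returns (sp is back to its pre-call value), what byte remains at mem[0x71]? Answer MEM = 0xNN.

prologue: push r5 → mem[0x71]=0x19, sp=0x71
body[0] sub  r2, r3, #7 → r2=0x66
body[1] xor  r0, r6, r0 → r0=0x89
body[2] add  r1, r1, #3 → r1=0xd4
body[3] xor  r6, r6, r0 → r6=0xbc
body[4] add  r5, r5, #26 → r5=0x33
epilogue: pop r5=0x19, sp=0x72
prologue pushed ['r5'] at ['0x71']

MEM = 0x19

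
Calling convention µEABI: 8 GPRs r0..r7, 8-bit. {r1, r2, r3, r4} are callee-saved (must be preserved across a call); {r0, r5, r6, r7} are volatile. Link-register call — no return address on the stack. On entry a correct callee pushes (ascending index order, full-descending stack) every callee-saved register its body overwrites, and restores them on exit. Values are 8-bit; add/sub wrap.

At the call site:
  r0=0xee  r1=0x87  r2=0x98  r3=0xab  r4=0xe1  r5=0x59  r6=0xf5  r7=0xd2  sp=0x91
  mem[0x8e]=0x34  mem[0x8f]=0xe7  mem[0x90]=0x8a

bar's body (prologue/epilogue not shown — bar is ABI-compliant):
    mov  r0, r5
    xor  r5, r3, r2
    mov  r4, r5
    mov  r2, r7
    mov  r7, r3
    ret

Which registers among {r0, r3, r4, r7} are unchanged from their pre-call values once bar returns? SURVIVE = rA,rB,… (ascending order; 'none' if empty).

prologue: push r2 -> mem[0x90]=0x98, sp=0x90
prologue: push r4 -> mem[0x8f]=0xe1, sp=0x8f
body[0] mov  r0, r5 -> r0=0x59
body[1] xor  r5, r3, r2 -> r5=0x33
body[2] mov  r4, r5 -> r4=0x33
body[3] mov  r2, r7 -> r2=0xd2
body[4] mov  r7, r3 -> r7=0xab
epilogue: pop r4=0xe1, sp=0x90
epilogue: pop r2=0x98, sp=0x91
r0: caller-saved, written=True
r3: callee-saved, written=False
r4: callee-saved, written=True
r7: caller-saved, written=True

SURVIVE = r3,r4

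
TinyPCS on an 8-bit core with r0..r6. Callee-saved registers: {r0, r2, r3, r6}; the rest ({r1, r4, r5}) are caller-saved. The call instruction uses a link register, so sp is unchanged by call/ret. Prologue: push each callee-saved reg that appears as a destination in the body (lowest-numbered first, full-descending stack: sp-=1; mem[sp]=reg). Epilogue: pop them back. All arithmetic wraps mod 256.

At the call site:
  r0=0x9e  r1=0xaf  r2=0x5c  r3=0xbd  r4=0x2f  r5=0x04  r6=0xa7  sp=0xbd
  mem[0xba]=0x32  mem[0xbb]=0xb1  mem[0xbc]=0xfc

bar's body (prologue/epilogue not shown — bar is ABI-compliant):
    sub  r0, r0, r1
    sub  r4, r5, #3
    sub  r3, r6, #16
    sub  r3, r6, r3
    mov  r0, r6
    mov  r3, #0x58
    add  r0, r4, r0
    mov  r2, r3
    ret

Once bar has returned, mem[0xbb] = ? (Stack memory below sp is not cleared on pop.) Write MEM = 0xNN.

MEM = 0x5c

prologue: push r0 -> mem[0xbc]=0x9e, sp=0xbc
prologue: push r2 -> mem[0xbb]=0x5c, sp=0xbb
prologue: push r3 -> mem[0xba]=0xbd, sp=0xba
body[0] sub  r0, r0, r1 -> r0=0xef
body[1] sub  r4, r5, #3 -> r4=0x01
body[2] sub  r3, r6, #16 -> r3=0x97
body[3] sub  r3, r6, r3 -> r3=0x10
body[4] mov  r0, r6 -> r0=0xa7
body[5] mov  r3, #0x58 -> r3=0x58
body[6] add  r0, r4, r0 -> r0=0xa8
body[7] mov  r2, r3 -> r2=0x58
epilogue: pop r3=0xbd, sp=0xbb
epilogue: pop r2=0x5c, sp=0xbc
epilogue: pop r0=0x9e, sp=0xbd
prologue pushed ['r0', 'r2', 'r3'] at ['0xbc', '0xbb', '0xba']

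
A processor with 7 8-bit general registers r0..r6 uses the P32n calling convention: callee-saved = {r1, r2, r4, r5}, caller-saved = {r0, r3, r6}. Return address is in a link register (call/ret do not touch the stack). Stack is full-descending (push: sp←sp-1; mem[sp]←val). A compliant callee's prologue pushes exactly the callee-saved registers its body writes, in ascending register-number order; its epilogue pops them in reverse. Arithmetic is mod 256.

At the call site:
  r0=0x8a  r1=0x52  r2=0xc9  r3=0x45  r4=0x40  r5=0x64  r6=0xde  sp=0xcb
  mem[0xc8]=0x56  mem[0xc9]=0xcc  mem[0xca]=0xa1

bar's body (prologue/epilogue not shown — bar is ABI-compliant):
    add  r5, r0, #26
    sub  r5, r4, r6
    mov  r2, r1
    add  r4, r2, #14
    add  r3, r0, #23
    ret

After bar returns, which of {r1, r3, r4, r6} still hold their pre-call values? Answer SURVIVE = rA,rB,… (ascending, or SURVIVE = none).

prologue: push r2 -> mem[0xca]=0xc9, sp=0xca
prologue: push r4 -> mem[0xc9]=0x40, sp=0xc9
prologue: push r5 -> mem[0xc8]=0x64, sp=0xc8
body[0] add  r5, r0, #26 -> r5=0xa4
body[1] sub  r5, r4, r6 -> r5=0x62
body[2] mov  r2, r1 -> r2=0x52
body[3] add  r4, r2, #14 -> r4=0x60
body[4] add  r3, r0, #23 -> r3=0xa1
epilogue: pop r5=0x64, sp=0xc9
epilogue: pop r4=0x40, sp=0xca
epilogue: pop r2=0xc9, sp=0xcb
r1: callee-saved, written=False
r3: caller-saved, written=True
r4: callee-saved, written=True
r6: caller-saved, written=False

SURVIVE = r1,r4,r6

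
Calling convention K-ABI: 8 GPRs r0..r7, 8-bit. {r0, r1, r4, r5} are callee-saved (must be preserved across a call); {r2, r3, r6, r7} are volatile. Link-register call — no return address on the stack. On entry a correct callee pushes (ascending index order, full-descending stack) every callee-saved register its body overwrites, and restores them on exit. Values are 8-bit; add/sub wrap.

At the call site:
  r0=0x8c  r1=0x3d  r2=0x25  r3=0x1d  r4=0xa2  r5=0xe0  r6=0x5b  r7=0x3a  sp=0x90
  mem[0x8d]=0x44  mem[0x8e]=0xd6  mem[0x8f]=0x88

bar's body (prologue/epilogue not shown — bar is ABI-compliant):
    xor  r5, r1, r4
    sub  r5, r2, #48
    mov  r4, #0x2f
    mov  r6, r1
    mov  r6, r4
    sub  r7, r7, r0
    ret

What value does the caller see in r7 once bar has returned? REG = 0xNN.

prologue: push r4 -> mem[0x8f]=0xa2, sp=0x8f
prologue: push r5 -> mem[0x8e]=0xe0, sp=0x8e
body[0] xor  r5, r1, r4 -> r5=0x9f
body[1] sub  r5, r2, #48 -> r5=0xf5
body[2] mov  r4, #0x2f -> r4=0x2f
body[3] mov  r6, r1 -> r6=0x3d
body[4] mov  r6, r4 -> r6=0x2f
body[5] sub  r7, r7, r0 -> r7=0xae
epilogue: pop r5=0xe0, sp=0x8f
epilogue: pop r4=0xa2, sp=0x90
r7 is caller-saved -> body value

REG = 0xae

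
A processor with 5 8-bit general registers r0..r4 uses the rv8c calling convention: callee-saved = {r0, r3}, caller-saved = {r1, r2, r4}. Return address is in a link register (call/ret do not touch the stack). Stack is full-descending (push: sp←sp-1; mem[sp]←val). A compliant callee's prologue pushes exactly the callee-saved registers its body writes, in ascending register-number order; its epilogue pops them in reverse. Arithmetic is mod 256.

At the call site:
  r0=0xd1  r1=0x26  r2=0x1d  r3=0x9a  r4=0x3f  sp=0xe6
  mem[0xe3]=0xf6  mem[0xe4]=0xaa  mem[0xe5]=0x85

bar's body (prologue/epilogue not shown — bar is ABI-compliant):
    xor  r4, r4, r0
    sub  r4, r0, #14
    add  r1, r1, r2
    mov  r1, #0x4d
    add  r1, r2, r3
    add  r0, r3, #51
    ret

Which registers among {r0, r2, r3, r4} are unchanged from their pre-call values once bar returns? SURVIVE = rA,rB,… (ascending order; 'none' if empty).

SURVIVE = r0,r2,r3

prologue: push r0 → mem[0xe5]=0xd1, sp=0xe5
body[0] xor  r4, r4, r0 → r4=0xee
body[1] sub  r4, r0, #14 → r4=0xc3
body[2] add  r1, r1, r2 → r1=0x43
body[3] mov  r1, #0x4d → r1=0x4d
body[4] add  r1, r2, r3 → r1=0xb7
body[5] add  r0, r3, #51 → r0=0xcd
epilogue: pop r0=0xd1, sp=0xe6
r0: callee-saved, written=True
r2: caller-saved, written=False
r3: callee-saved, written=False
r4: caller-saved, written=True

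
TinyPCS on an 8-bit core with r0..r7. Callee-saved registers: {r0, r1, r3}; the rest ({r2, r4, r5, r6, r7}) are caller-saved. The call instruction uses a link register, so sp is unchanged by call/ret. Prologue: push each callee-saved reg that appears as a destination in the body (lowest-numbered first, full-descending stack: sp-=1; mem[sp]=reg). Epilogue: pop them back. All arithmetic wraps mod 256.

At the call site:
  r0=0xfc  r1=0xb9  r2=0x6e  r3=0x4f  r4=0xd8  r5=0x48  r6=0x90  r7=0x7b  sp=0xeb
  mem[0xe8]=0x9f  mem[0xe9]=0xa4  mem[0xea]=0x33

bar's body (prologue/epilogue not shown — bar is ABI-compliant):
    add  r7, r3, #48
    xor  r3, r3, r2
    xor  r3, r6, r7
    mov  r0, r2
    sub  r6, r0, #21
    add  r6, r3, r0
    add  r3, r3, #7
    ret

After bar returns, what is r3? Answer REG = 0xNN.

prologue: push r0 → mem[0xea]=0xfc, sp=0xea
prologue: push r3 → mem[0xe9]=0x4f, sp=0xe9
body[0] add  r7, r3, #48 → r7=0x7f
body[1] xor  r3, r3, r2 → r3=0x21
body[2] xor  r3, r6, r7 → r3=0xef
body[3] mov  r0, r2 → r0=0x6e
body[4] sub  r6, r0, #21 → r6=0x59
body[5] add  r6, r3, r0 → r6=0x5d
body[6] add  r3, r3, #7 → r3=0xf6
epilogue: pop r3=0x4f, sp=0xea
epilogue: pop r0=0xfc, sp=0xeb
r3 is callee-saved → restored

REG = 0x4f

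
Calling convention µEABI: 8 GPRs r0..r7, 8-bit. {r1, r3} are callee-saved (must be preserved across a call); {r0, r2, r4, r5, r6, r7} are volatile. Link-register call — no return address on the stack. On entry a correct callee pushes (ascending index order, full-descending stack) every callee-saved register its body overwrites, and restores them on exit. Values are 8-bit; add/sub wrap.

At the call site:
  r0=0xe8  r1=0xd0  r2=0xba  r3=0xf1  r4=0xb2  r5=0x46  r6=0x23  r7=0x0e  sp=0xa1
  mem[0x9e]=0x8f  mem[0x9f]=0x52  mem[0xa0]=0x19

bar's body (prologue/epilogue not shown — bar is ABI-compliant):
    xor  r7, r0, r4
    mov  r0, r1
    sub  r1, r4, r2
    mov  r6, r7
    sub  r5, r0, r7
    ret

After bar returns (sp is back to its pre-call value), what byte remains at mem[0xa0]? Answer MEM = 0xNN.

MEM = 0xd0

prologue: push r1 -> mem[0xa0]=0xd0, sp=0xa0
body[0] xor  r7, r0, r4 -> r7=0x5a
body[1] mov  r0, r1 -> r0=0xd0
body[2] sub  r1, r4, r2 -> r1=0xf8
body[3] mov  r6, r7 -> r6=0x5a
body[4] sub  r5, r0, r7 -> r5=0x76
epilogue: pop r1=0xd0, sp=0xa1
prologue pushed ['r1'] at ['0xa0']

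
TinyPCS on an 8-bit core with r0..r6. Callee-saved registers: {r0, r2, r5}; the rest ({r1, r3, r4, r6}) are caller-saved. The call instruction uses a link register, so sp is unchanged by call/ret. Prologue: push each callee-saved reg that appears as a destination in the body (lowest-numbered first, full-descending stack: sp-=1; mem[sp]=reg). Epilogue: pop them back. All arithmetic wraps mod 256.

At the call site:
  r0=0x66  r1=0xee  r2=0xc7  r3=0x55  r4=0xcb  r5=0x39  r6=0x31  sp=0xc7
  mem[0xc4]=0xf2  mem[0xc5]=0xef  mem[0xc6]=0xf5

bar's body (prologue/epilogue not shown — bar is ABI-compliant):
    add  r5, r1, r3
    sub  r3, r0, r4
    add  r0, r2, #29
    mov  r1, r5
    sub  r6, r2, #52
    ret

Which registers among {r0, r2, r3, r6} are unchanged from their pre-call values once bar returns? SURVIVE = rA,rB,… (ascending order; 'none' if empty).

prologue: push r0 -> mem[0xc6]=0x66, sp=0xc6
prologue: push r5 -> mem[0xc5]=0x39, sp=0xc5
body[0] add  r5, r1, r3 -> r5=0x43
body[1] sub  r3, r0, r4 -> r3=0x9b
body[2] add  r0, r2, #29 -> r0=0xe4
body[3] mov  r1, r5 -> r1=0x43
body[4] sub  r6, r2, #52 -> r6=0x93
epilogue: pop r5=0x39, sp=0xc6
epilogue: pop r0=0x66, sp=0xc7
r0: callee-saved, written=True
r2: callee-saved, written=False
r3: caller-saved, written=True
r6: caller-saved, written=True

SURVIVE = r0,r2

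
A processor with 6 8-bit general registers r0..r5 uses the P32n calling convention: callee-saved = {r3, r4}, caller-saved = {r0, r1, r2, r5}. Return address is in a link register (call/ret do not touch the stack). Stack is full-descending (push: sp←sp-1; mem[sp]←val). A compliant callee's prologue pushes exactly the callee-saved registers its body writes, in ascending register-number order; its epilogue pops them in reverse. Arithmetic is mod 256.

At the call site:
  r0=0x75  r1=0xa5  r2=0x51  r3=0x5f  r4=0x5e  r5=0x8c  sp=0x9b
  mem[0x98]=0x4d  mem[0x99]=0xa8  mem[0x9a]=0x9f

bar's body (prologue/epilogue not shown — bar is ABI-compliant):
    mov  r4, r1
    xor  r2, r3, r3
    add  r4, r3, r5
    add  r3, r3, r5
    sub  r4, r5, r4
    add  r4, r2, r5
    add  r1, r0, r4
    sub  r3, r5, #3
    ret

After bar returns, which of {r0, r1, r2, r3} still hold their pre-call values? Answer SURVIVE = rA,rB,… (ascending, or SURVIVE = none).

prologue: push r3 → mem[0x9a]=0x5f, sp=0x9a
prologue: push r4 → mem[0x99]=0x5e, sp=0x99
body[0] mov  r4, r1 → r4=0xa5
body[1] xor  r2, r3, r3 → r2=0x00
body[2] add  r4, r3, r5 → r4=0xeb
body[3] add  r3, r3, r5 → r3=0xeb
body[4] sub  r4, r5, r4 → r4=0xa1
body[5] add  r4, r2, r5 → r4=0x8c
body[6] add  r1, r0, r4 → r1=0x01
body[7] sub  r3, r5, #3 → r3=0x89
epilogue: pop r4=0x5e, sp=0x9a
epilogue: pop r3=0x5f, sp=0x9b
r0: caller-saved, written=False
r1: caller-saved, written=True
r2: caller-saved, written=True
r3: callee-saved, written=True

SURVIVE = r0,r3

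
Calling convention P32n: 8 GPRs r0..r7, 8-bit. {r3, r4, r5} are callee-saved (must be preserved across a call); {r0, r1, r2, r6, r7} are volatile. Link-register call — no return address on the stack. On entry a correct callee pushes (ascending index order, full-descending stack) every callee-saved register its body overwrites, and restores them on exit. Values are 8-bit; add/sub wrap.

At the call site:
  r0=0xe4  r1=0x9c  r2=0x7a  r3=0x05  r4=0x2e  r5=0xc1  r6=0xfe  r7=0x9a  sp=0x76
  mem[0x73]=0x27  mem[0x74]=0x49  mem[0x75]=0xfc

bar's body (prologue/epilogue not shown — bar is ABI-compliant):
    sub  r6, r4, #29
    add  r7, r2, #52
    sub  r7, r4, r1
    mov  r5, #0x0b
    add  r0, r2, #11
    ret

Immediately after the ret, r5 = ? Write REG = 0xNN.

REG = 0xc1

prologue: push r5 -> mem[0x75]=0xc1, sp=0x75
body[0] sub  r6, r4, #29 -> r6=0x11
body[1] add  r7, r2, #52 -> r7=0xae
body[2] sub  r7, r4, r1 -> r7=0x92
body[3] mov  r5, #0x0b -> r5=0x0b
body[4] add  r0, r2, #11 -> r0=0x85
epilogue: pop r5=0xc1, sp=0x76
r5 is callee-saved -> restored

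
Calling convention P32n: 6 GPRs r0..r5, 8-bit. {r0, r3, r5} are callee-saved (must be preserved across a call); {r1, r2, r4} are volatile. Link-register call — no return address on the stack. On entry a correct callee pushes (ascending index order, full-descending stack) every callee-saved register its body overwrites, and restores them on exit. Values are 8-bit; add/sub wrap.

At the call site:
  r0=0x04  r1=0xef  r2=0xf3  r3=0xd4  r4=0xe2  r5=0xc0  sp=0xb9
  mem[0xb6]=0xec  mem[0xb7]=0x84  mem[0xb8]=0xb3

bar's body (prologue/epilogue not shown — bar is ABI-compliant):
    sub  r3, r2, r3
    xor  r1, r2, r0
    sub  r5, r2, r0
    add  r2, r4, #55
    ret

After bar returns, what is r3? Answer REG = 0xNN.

prologue: push r3 → mem[0xb8]=0xd4, sp=0xb8
prologue: push r5 → mem[0xb7]=0xc0, sp=0xb7
body[0] sub  r3, r2, r3 → r3=0x1f
body[1] xor  r1, r2, r0 → r1=0xf7
body[2] sub  r5, r2, r0 → r5=0xef
body[3] add  r2, r4, #55 → r2=0x19
epilogue: pop r5=0xc0, sp=0xb8
epilogue: pop r3=0xd4, sp=0xb9
r3 is callee-saved → restored

REG = 0xd4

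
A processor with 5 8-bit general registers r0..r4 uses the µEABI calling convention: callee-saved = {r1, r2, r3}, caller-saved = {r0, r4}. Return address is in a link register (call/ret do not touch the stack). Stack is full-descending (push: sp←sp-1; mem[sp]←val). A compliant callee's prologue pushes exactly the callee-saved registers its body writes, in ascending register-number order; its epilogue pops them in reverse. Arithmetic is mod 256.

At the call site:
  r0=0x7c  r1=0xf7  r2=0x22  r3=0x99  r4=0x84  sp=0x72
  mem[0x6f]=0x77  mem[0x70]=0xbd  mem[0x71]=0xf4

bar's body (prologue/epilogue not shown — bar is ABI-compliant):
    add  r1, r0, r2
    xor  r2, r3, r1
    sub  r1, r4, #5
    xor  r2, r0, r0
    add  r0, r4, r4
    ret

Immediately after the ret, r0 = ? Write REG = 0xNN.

REG = 0x08

prologue: push r1 → mem[0x71]=0xf7, sp=0x71
prologue: push r2 → mem[0x70]=0x22, sp=0x70
body[0] add  r1, r0, r2 → r1=0x9e
body[1] xor  r2, r3, r1 → r2=0x07
body[2] sub  r1, r4, #5 → r1=0x7f
body[3] xor  r2, r0, r0 → r2=0x00
body[4] add  r0, r4, r4 → r0=0x08
epilogue: pop r2=0x22, sp=0x71
epilogue: pop r1=0xf7, sp=0x72
r0 is caller-saved → body value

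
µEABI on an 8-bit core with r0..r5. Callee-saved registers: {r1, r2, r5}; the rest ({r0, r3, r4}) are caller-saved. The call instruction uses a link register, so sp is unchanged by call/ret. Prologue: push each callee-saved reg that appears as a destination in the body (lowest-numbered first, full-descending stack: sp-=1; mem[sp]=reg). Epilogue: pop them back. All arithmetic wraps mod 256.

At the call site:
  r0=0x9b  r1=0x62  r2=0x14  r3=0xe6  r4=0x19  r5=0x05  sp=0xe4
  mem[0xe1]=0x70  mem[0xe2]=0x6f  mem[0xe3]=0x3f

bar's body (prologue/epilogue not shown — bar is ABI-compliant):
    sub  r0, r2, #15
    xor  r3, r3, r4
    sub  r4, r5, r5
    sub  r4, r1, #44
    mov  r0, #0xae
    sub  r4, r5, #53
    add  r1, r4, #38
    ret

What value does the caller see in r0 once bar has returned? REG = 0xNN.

prologue: push r1 → mem[0xe3]=0x62, sp=0xe3
body[0] sub  r0, r2, #15 → r0=0x05
body[1] xor  r3, r3, r4 → r3=0xff
body[2] sub  r4, r5, r5 → r4=0x00
body[3] sub  r4, r1, #44 → r4=0x36
body[4] mov  r0, #0xae → r0=0xae
body[5] sub  r4, r5, #53 → r4=0xd0
body[6] add  r1, r4, #38 → r1=0xf6
epilogue: pop r1=0x62, sp=0xe4
r0 is caller-saved → body value

REG = 0xae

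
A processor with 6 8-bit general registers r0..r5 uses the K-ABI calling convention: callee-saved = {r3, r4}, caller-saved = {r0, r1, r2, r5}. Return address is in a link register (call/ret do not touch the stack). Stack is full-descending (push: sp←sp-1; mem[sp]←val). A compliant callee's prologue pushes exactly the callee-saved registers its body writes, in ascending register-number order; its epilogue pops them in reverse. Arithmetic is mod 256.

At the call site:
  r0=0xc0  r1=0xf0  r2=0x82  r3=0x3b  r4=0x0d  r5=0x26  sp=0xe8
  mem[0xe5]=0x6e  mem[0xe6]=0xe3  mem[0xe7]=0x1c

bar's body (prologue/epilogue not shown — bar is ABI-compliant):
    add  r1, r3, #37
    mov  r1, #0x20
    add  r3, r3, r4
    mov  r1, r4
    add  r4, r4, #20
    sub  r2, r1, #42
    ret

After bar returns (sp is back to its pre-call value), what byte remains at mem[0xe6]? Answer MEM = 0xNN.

prologue: push r3 → mem[0xe7]=0x3b, sp=0xe7
prologue: push r4 → mem[0xe6]=0x0d, sp=0xe6
body[0] add  r1, r3, #37 → r1=0x60
body[1] mov  r1, #0x20 → r1=0x20
body[2] add  r3, r3, r4 → r3=0x48
body[3] mov  r1, r4 → r1=0x0d
body[4] add  r4, r4, #20 → r4=0x21
body[5] sub  r2, r1, #42 → r2=0xe3
epilogue: pop r4=0x0d, sp=0xe7
epilogue: pop r3=0x3b, sp=0xe8
prologue pushed ['r3', 'r4'] at ['0xe7', '0xe6']

MEM = 0x0d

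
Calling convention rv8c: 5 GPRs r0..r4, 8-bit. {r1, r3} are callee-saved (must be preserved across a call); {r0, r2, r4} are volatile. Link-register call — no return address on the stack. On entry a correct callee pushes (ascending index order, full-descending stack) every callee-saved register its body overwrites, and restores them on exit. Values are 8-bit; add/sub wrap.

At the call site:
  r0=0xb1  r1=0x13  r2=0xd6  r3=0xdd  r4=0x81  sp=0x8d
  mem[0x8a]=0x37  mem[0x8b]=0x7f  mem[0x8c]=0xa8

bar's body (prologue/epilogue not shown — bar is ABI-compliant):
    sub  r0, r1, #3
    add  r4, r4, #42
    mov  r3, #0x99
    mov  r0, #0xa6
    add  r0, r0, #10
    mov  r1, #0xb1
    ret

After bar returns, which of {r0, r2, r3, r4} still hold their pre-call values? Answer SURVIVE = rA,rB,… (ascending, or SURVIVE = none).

SURVIVE = r2,r3

prologue: push r1 -> mem[0x8c]=0x13, sp=0x8c
prologue: push r3 -> mem[0x8b]=0xdd, sp=0x8b
body[0] sub  r0, r1, #3 -> r0=0x10
body[1] add  r4, r4, #42 -> r4=0xab
body[2] mov  r3, #0x99 -> r3=0x99
body[3] mov  r0, #0xa6 -> r0=0xa6
body[4] add  r0, r0, #10 -> r0=0xb0
body[5] mov  r1, #0xb1 -> r1=0xb1
epilogue: pop r3=0xdd, sp=0x8c
epilogue: pop r1=0x13, sp=0x8d
r0: caller-saved, written=True
r2: caller-saved, written=False
r3: callee-saved, written=True
r4: caller-saved, written=True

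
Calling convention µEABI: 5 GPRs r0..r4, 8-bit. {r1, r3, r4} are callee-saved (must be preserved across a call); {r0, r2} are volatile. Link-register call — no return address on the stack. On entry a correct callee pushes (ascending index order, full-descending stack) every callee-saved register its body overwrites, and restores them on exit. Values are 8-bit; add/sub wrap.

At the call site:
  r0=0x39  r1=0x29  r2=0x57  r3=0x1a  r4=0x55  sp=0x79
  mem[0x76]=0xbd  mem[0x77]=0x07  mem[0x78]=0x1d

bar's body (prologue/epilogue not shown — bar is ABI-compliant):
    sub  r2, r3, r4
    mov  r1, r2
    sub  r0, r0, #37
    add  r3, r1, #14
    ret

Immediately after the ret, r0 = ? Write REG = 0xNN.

REG = 0x14

prologue: push r1 -> mem[0x78]=0x29, sp=0x78
prologue: push r3 -> mem[0x77]=0x1a, sp=0x77
body[0] sub  r2, r3, r4 -> r2=0xc5
body[1] mov  r1, r2 -> r1=0xc5
body[2] sub  r0, r0, #37 -> r0=0x14
body[3] add  r3, r1, #14 -> r3=0xd3
epilogue: pop r3=0x1a, sp=0x78
epilogue: pop r1=0x29, sp=0x79
r0 is caller-saved -> body value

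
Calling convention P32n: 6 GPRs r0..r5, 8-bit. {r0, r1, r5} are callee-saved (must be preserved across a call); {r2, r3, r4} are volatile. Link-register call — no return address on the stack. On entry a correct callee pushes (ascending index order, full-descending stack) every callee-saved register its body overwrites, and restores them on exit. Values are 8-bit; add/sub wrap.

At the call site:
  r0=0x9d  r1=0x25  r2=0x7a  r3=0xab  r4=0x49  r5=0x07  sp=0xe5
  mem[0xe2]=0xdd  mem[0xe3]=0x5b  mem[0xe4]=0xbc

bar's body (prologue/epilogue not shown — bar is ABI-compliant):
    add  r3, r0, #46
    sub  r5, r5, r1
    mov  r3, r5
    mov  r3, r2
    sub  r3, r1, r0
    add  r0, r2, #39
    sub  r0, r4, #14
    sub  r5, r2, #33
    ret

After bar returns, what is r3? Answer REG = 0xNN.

REG = 0x88

prologue: push r0 -> mem[0xe4]=0x9d, sp=0xe4
prologue: push r5 -> mem[0xe3]=0x07, sp=0xe3
body[0] add  r3, r0, #46 -> r3=0xcb
body[1] sub  r5, r5, r1 -> r5=0xe2
body[2] mov  r3, r5 -> r3=0xe2
body[3] mov  r3, r2 -> r3=0x7a
body[4] sub  r3, r1, r0 -> r3=0x88
body[5] add  r0, r2, #39 -> r0=0xa1
body[6] sub  r0, r4, #14 -> r0=0x3b
body[7] sub  r5, r2, #33 -> r5=0x59
epilogue: pop r5=0x07, sp=0xe4
epilogue: pop r0=0x9d, sp=0xe5
r3 is caller-saved -> body value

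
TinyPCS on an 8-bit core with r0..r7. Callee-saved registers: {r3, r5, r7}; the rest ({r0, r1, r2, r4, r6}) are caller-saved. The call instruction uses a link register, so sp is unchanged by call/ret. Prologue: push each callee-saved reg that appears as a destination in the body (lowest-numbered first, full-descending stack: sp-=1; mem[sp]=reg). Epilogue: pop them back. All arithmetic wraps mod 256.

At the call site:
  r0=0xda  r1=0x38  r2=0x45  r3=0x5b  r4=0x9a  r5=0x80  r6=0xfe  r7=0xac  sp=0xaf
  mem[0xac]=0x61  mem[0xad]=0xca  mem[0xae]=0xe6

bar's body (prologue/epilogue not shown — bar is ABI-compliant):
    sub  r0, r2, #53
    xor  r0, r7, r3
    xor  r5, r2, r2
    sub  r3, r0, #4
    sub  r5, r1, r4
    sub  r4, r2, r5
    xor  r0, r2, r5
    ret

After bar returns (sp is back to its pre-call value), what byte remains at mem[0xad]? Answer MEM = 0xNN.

MEM = 0x80

prologue: push r3 -> mem[0xae]=0x5b, sp=0xae
prologue: push r5 -> mem[0xad]=0x80, sp=0xad
body[0] sub  r0, r2, #53 -> r0=0x10
body[1] xor  r0, r7, r3 -> r0=0xf7
body[2] xor  r5, r2, r2 -> r5=0x00
body[3] sub  r3, r0, #4 -> r3=0xf3
body[4] sub  r5, r1, r4 -> r5=0x9e
body[5] sub  r4, r2, r5 -> r4=0xa7
body[6] xor  r0, r2, r5 -> r0=0xdb
epilogue: pop r5=0x80, sp=0xae
epilogue: pop r3=0x5b, sp=0xaf
prologue pushed ['r3', 'r5'] at ['0xae', '0xad']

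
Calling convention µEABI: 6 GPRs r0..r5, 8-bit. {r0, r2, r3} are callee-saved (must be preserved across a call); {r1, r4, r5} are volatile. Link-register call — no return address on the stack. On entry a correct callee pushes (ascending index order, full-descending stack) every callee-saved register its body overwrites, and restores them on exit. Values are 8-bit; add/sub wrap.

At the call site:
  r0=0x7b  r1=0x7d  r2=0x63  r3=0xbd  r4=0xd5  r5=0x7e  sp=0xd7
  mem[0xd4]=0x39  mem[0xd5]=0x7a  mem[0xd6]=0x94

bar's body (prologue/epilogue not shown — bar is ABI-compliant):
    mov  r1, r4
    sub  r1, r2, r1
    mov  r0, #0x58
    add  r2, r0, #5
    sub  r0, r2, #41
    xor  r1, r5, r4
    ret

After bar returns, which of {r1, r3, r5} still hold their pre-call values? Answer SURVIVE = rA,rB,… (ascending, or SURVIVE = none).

SURVIVE = r3,r5

prologue: push r0 → mem[0xd6]=0x7b, sp=0xd6
prologue: push r2 → mem[0xd5]=0x63, sp=0xd5
body[0] mov  r1, r4 → r1=0xd5
body[1] sub  r1, r2, r1 → r1=0x8e
body[2] mov  r0, #0x58 → r0=0x58
body[3] add  r2, r0, #5 → r2=0x5d
body[4] sub  r0, r2, #41 → r0=0x34
body[5] xor  r1, r5, r4 → r1=0xab
epilogue: pop r2=0x63, sp=0xd6
epilogue: pop r0=0x7b, sp=0xd7
r1: caller-saved, written=True
r3: callee-saved, written=False
r5: caller-saved, written=False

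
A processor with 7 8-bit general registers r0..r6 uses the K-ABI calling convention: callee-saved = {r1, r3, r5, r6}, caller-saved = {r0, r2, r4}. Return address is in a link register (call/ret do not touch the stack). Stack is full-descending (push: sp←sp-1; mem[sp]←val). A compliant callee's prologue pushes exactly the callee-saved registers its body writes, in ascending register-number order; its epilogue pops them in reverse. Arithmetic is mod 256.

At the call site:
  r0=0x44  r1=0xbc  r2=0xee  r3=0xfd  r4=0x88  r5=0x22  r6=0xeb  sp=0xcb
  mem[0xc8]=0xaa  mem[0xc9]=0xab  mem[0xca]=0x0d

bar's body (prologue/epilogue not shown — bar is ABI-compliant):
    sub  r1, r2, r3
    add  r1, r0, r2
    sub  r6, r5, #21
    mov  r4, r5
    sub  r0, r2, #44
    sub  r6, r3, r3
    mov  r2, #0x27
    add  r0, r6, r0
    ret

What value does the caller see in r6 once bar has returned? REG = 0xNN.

REG = 0xeb

prologue: push r1 → mem[0xca]=0xbc, sp=0xca
prologue: push r6 → mem[0xc9]=0xeb, sp=0xc9
body[0] sub  r1, r2, r3 → r1=0xf1
body[1] add  r1, r0, r2 → r1=0x32
body[2] sub  r6, r5, #21 → r6=0x0d
body[3] mov  r4, r5 → r4=0x22
body[4] sub  r0, r2, #44 → r0=0xc2
body[5] sub  r6, r3, r3 → r6=0x00
body[6] mov  r2, #0x27 → r2=0x27
body[7] add  r0, r6, r0 → r0=0xc2
epilogue: pop r6=0xeb, sp=0xca
epilogue: pop r1=0xbc, sp=0xcb
r6 is callee-saved → restored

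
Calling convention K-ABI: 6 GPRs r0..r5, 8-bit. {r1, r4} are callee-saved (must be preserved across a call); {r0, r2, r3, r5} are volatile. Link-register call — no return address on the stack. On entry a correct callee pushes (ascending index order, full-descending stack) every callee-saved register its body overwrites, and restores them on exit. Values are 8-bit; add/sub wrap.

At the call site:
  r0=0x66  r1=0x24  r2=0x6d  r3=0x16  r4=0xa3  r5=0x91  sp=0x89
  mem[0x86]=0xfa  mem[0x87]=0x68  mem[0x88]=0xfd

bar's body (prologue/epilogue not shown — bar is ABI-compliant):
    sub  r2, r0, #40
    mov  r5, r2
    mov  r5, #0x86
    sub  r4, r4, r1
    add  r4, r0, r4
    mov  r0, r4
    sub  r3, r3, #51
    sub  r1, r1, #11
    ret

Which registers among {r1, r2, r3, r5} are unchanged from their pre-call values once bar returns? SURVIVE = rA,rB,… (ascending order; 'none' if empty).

prologue: push r1 -> mem[0x88]=0x24, sp=0x88
prologue: push r4 -> mem[0x87]=0xa3, sp=0x87
body[0] sub  r2, r0, #40 -> r2=0x3e
body[1] mov  r5, r2 -> r5=0x3e
body[2] mov  r5, #0x86 -> r5=0x86
body[3] sub  r4, r4, r1 -> r4=0x7f
body[4] add  r4, r0, r4 -> r4=0xe5
body[5] mov  r0, r4 -> r0=0xe5
body[6] sub  r3, r3, #51 -> r3=0xe3
body[7] sub  r1, r1, #11 -> r1=0x19
epilogue: pop r4=0xa3, sp=0x88
epilogue: pop r1=0x24, sp=0x89
r1: callee-saved, written=True
r2: caller-saved, written=True
r3: caller-saved, written=True
r5: caller-saved, written=True

SURVIVE = r1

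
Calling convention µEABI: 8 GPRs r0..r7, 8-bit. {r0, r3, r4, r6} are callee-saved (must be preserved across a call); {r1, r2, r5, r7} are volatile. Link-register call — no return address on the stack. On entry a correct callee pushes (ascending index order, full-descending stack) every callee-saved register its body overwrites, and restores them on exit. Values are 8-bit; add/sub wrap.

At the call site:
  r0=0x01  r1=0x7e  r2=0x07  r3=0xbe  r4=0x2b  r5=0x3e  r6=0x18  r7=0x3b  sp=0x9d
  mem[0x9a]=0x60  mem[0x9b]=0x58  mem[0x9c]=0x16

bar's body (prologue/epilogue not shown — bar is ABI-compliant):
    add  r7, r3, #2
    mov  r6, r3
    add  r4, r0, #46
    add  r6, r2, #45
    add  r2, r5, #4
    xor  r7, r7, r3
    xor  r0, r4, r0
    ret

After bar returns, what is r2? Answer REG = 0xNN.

REG = 0x42

prologue: push r0 -> mem[0x9c]=0x01, sp=0x9c
prologue: push r4 -> mem[0x9b]=0x2b, sp=0x9b
prologue: push r6 -> mem[0x9a]=0x18, sp=0x9a
body[0] add  r7, r3, #2 -> r7=0xc0
body[1] mov  r6, r3 -> r6=0xbe
body[2] add  r4, r0, #46 -> r4=0x2f
body[3] add  r6, r2, #45 -> r6=0x34
body[4] add  r2, r5, #4 -> r2=0x42
body[5] xor  r7, r7, r3 -> r7=0x7e
body[6] xor  r0, r4, r0 -> r0=0x2e
epilogue: pop r6=0x18, sp=0x9b
epilogue: pop r4=0x2b, sp=0x9c
epilogue: pop r0=0x01, sp=0x9d
r2 is caller-saved -> body value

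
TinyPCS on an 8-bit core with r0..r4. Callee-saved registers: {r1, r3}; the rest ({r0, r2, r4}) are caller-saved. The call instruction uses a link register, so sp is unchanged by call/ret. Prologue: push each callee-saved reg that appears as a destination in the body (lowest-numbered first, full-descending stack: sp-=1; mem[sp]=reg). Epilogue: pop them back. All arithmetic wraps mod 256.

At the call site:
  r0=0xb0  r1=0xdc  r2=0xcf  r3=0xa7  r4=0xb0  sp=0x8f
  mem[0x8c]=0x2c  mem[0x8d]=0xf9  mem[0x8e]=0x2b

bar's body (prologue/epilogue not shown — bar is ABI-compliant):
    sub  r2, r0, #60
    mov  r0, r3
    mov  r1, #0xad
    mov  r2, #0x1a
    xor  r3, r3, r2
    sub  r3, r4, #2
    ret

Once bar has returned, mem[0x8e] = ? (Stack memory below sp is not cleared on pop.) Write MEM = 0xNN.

MEM = 0xdc

prologue: push r1 → mem[0x8e]=0xdc, sp=0x8e
prologue: push r3 → mem[0x8d]=0xa7, sp=0x8d
body[0] sub  r2, r0, #60 → r2=0x74
body[1] mov  r0, r3 → r0=0xa7
body[2] mov  r1, #0xad → r1=0xad
body[3] mov  r2, #0x1a → r2=0x1a
body[4] xor  r3, r3, r2 → r3=0xbd
body[5] sub  r3, r4, #2 → r3=0xae
epilogue: pop r3=0xa7, sp=0x8e
epilogue: pop r1=0xdc, sp=0x8f
prologue pushed ['r1', 'r3'] at ['0x8e', '0x8d']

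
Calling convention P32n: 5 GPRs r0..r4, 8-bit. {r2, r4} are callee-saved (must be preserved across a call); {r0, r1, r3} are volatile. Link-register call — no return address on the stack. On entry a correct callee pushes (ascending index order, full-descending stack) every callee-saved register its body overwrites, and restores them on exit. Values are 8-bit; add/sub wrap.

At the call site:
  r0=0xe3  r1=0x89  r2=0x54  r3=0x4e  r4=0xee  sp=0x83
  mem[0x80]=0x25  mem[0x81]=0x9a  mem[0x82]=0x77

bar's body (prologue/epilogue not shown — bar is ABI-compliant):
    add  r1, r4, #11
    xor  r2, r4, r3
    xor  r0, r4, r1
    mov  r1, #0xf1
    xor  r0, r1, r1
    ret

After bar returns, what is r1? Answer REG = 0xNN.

REG = 0xf1

prologue: push r2 → mem[0x82]=0x54, sp=0x82
body[0] add  r1, r4, #11 → r1=0xf9
body[1] xor  r2, r4, r3 → r2=0xa0
body[2] xor  r0, r4, r1 → r0=0x17
body[3] mov  r1, #0xf1 → r1=0xf1
body[4] xor  r0, r1, r1 → r0=0x00
epilogue: pop r2=0x54, sp=0x83
r1 is caller-saved → body value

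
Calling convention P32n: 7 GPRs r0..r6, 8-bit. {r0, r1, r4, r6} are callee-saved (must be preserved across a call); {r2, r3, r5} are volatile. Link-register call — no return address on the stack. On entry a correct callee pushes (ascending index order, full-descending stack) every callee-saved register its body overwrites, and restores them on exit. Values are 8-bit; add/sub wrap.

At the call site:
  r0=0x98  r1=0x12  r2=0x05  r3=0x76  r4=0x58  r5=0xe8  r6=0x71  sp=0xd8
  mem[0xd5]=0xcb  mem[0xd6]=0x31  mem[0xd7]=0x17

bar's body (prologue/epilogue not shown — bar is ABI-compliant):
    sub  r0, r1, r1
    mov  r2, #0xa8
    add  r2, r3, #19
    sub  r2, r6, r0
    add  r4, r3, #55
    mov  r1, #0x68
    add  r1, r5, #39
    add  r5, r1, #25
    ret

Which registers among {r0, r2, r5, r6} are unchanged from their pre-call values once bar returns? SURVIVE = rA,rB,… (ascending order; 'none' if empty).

SURVIVE = r0,r6

prologue: push r0 → mem[0xd7]=0x98, sp=0xd7
prologue: push r1 → mem[0xd6]=0x12, sp=0xd6
prologue: push r4 → mem[0xd5]=0x58, sp=0xd5
body[0] sub  r0, r1, r1 → r0=0x00
body[1] mov  r2, #0xa8 → r2=0xa8
body[2] add  r2, r3, #19 → r2=0x89
body[3] sub  r2, r6, r0 → r2=0x71
body[4] add  r4, r3, #55 → r4=0xad
body[5] mov  r1, #0x68 → r1=0x68
body[6] add  r1, r5, #39 → r1=0x0f
body[7] add  r5, r1, #25 → r5=0x28
epilogue: pop r4=0x58, sp=0xd6
epilogue: pop r1=0x12, sp=0xd7
epilogue: pop r0=0x98, sp=0xd8
r0: callee-saved, written=True
r2: caller-saved, written=True
r5: caller-saved, written=True
r6: callee-saved, written=False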